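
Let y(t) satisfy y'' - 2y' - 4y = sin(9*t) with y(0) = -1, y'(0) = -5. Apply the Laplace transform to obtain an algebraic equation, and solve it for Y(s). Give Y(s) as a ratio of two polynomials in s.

Y(s) = (-s^3 - 3*s^2 - 81*s - 234)/(s^4 - 2*s^3 + 77*s^2 - 162*s - 324)

Transform both sides with L{·}.
Using L{y''} = s^2 Y - s·y(0) - y'(0) and L{y'} = sY - y(0), with y(0) = -1, y'(0) = -5, the left side becomes (s^2 - 2*s - 4)Y - (-s - 3).
The right side is L{sin(9*t)} = 9/(s^2 + 81).
So (s^2 - 2*s - 4)Y = 9/(s^2 + 81) + (-s - 3).
Isolate Y and clear denominators.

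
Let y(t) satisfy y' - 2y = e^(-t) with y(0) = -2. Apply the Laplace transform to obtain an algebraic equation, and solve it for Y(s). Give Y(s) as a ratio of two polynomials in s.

Y(s) = (-2*s - 1)/(s^2 - s - 2)

Take the Laplace transform of both sides.
The derivative rules (L{y'} = sY - y(0) = sY - (-2)) turn the left side into (s - 2)Y - (-2).
The right side is L{e^(-t)} = 1/(s + 1).
So (s - 2)Y = 1/(s + 1) + (-2).
Solve for Y(s) and write it as one ratio of polynomials.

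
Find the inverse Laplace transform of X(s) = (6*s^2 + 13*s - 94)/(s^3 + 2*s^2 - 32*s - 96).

5*t*exp(-4*t) + 2*exp(6*t) + 4*exp(-4*t)

Factor the denominator: s^3 + 2*s^2 - 32*s - 96 = (s - 6)*(s + 4)^2.
Partial fraction decomposition gives [4/(s + 4)] + [5/(s + 4)^2] + [2/(s - 6)].
Invert each term: 4/(s + 4) ↔ 4e^(-4t); 5/(s + 4)^2 ↔ 5t·e^(-4t); 2/(s - 6) ↔ 2e^(6t).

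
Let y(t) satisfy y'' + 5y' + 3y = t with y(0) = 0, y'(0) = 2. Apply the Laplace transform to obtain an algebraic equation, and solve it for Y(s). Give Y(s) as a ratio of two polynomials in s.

Y(s) = (2*s^2 + 1)/(s^4 + 5*s^3 + 3*s^2)

Transform both sides with L{·}.
With L{y''} = s^2 Y - s·y(0) - y'(0) and L{y'} = sY - y(0), with y(0) = 0, y'(0) = 2: the LHS transforms to (s^2 + 5*s + 3)Y - (2).
The right side is L{t} = s^(-2).
So (s^2 + 5*s + 3)Y = s^(-2) + (2).
Isolate Y and clear denominators.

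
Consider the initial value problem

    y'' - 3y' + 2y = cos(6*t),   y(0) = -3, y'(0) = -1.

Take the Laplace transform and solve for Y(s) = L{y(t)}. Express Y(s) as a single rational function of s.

Laplace-transform each side.
The derivative rules (L{y''} = s^2 Y - s·y(0) - y'(0) and L{y'} = sY - y(0), with y(0) = -3, y'(0) = -1) turn the left side into (s^2 - 3*s + 2)Y - (-3*s + 8).
The right side is L{cos(6*t)} = s/(s^2 + 36).
So (s^2 - 3*s + 2)Y = s/(s^2 + 36) + (-3*s + 8).
Divide through and combine into a single rational function.

Y(s) = (-3*s^3 + 8*s^2 - 107*s + 288)/(s^4 - 3*s^3 + 38*s^2 - 108*s + 72)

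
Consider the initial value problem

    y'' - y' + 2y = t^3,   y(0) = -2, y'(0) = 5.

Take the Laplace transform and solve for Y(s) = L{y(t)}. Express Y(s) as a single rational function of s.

Apply the Laplace transform to the equation.
The derivative rules (L{y''} = s^2 Y - s·y(0) - y'(0) and L{y'} = sY - y(0), with y(0) = -2, y'(0) = 5) turn the left side into (s^2 - s + 2)Y - (-2*s + 7).
The right side is L{t^3} = 6/s^4.
So (s^2 - s + 2)Y = 6/s^4 + (-2*s + 7).
Divide through and combine into a single rational function.

Y(s) = (-2*s^5 + 7*s^4 + 6)/(s^6 - s^5 + 2*s^4)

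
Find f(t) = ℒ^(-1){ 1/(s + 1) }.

Since L{e^(-t)} = 1/(s + 1), the inverse is exp(-t).

f(t) = exp(-t)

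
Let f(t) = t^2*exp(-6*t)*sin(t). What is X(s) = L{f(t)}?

L{sin(t)} = 1/(s^2 + 1).
Multiplying by e^(-6t) shifts s → s + 6, so L{exp(-6*t)*sin(t)} = 1/((s + 6)^2 + 1).
Then apply L{t^2·g(t)} = (-1)^2 d^2/ds^2[G(s)] with G(s) = 1/((s + 6)^2 + 1):
differentiating 2 times and applying the sign gives 2*(3*s^2 + 36*s + 107)/(s^2 + 12*s + 37)^3.

X(s) = 2*(3*s^2 + 36*s + 107)/(s^2 + 12*s + 37)^3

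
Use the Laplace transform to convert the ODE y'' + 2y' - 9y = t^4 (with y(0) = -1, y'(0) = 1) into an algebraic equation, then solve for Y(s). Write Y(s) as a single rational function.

Take the Laplace transform of both sides.
The derivative rules (L{y''} = s^2 Y - s·y(0) - y'(0) and L{y'} = sY - y(0), with y(0) = -1, y'(0) = 1) turn the left side into (s^2 + 2*s - 9)Y - (-s - 1).
The right side is L{t^4} = 24/s^5.
So (s^2 + 2*s - 9)Y = 24/s^5 + (-s - 1).
Divide through and combine into a single rational function.

Y(s) = (-s^6 - s^5 + 24)/(s^7 + 2*s^6 - 9*s^5)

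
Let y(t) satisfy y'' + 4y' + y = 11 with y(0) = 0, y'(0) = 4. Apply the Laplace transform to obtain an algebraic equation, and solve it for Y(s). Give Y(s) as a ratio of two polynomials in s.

Laplace-transform each side.
With L{y''} = s^2 Y - s·y(0) - y'(0) and L{y'} = sY - y(0), with y(0) = 0, y'(0) = 4: the LHS transforms to (s^2 + 4*s + 1)Y - (4).
The right side is L{11} = 11/s.
So (s^2 + 4*s + 1)Y = 11/s + (4).
Isolate Y and clear denominators.

Y(s) = (4*s + 11)/(s^3 + 4*s^2 + s)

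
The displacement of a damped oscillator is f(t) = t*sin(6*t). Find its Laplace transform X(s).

L{sin(6t)} = 6/(s^2 + 36).
Then apply L{t·g(t)} = -d/ds[G(s)] with G(s) = 6/(s^2 + 36):
differentiating 1 time and applying the sign gives 12*s/(s^2 + 36)^2.

X(s) = 12*s/(s^2 + 36)^2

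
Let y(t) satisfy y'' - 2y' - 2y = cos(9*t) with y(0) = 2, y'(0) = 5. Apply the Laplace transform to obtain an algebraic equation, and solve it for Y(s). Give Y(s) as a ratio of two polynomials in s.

Y(s) = (2*s^3 + s^2 + 163*s + 81)/(s^4 - 2*s^3 + 79*s^2 - 162*s - 162)

Apply the Laplace transform to the equation.
With L{y''} = s^2 Y - s·y(0) - y'(0) and L{y'} = sY - y(0), with y(0) = 2, y'(0) = 5: the LHS transforms to (s^2 - 2*s - 2)Y - (2*s + 1).
The right side is L{cos(9*t)} = s/(s^2 + 81).
So (s^2 - 2*s - 2)Y = s/(s^2 + 81) + (2*s + 1).
Isolate Y and clear denominators.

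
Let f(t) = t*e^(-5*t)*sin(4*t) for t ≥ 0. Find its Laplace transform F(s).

F(s) = 8*(s + 5)/(s^2 + 10*s + 41)^2

L{sin(4t)} = 4/(s^2 + 16).
Multiplying by e^(-5t) shifts s → s + 5, so L{e^(-5*t)*sin(4*t)} = 4/((s + 5)^2 + 16).
Then apply L{t·g(t)} = -d/ds[G(s)] with G(s) = 4/((s + 5)^2 + 16):
differentiating 1 time and applying the sign gives 8*(s + 5)/(s^2 + 10*s + 41)^2.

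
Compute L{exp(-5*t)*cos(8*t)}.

L{cos(8t)} = s/(s^2 + 64).
By the first shifting theorem, multiplying by e^(-5t) replaces s with s + 5.

(s + 5)/((s + 5)^2 + 64)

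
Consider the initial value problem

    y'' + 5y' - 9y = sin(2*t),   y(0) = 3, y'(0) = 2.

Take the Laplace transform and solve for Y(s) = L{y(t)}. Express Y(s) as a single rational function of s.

Take the Laplace transform of both sides.
The derivative rules (L{y''} = s^2 Y - s·y(0) - y'(0) and L{y'} = sY - y(0), with y(0) = 3, y'(0) = 2) turn the left side into (s^2 + 5*s - 9)Y - (3*s + 17).
The right side is L{sin(2*t)} = 2/(s^2 + 4).
So (s^2 + 5*s - 9)Y = 2/(s^2 + 4) + (3*s + 17).
Isolate Y and clear denominators.

Y(s) = (3*s^3 + 17*s^2 + 12*s + 70)/(s^4 + 5*s^3 - 5*s^2 + 20*s - 36)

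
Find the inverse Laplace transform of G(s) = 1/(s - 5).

Since L{e^(5t)} = 1/(s - 5), the inverse is e^(5*t).

exp(5*t)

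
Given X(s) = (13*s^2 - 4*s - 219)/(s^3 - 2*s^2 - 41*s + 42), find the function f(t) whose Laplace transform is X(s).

f(t) = 5*exp(7*t) + 5*exp(t) + 3*exp(-6*t)

Factor the denominator: s^3 - 2*s^2 - 41*s + 42 = (s - 7)*(s - 1)*(s + 6).
Partial fraction decomposition gives [5/(s - 7)] + [5/(s - 1)] + [3/(s + 6)].
Invert each term: 5/(s - 7) ↔ 5e^(7t); 5/(s - 1) ↔ 5e^(t); 3/(s + 6) ↔ 3e^(-6t).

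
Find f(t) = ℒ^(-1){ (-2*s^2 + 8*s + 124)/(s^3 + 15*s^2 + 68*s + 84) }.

f(t) = 5*exp(-2*t) - exp(-6*t) - 6*exp(-7*t)

Factor the denominator: s^3 + 15*s^2 + 68*s + 84 = (s + 2)*(s + 6)*(s + 7).
Partial fraction decomposition gives [-6/(s + 7)] + [-1/(s + 6)] + [5/(s + 2)].
Invert each term: -6/(s + 7) ↔ -6e^(-7t); -1/(s + 6) ↔ -e^(-6t); 5/(s + 2) ↔ 5e^(-2t).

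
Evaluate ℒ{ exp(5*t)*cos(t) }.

L{cos(t)} = s/(s^2 + 1).
By the first shifting theorem, multiplying by e^(5t) replaces s with s - 5.

(s - 5)/((s - 5)^2 + 1)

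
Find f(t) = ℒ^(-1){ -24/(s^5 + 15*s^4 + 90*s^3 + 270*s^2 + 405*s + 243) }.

Rewrite the denominator: s^5 + 15*s^4 + 90*s^3 + 270*s^2 + 405*s + 243 = (s + 3)^5.
The form in (s + 3) signals a first-shifting-theorem factor e^(-3t).
Since L{t^4} = 4!/s^5 = 24/s^5, the inverse is t^4*e^(-3*t), scaled by -1.

f(t) = -t^4*exp(-3*t)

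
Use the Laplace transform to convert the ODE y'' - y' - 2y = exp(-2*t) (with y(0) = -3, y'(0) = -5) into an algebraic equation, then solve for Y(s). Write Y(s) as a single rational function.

Y(s) = (-3*s^2 - 8*s - 3)/(s^3 + s^2 - 4*s - 4)

Apply the Laplace transform to the equation.
Using L{y''} = s^2 Y - s·y(0) - y'(0) and L{y'} = sY - y(0), with y(0) = -3, y'(0) = -5, the left side becomes (s^2 - s - 2)Y - (-3*s - 2).
The right side is L{exp(-2*t)} = 1/(s + 2).
So (s^2 - s - 2)Y = 1/(s + 2) + (-3*s - 2).
Solve for Y(s) and write it as one ratio of polynomials.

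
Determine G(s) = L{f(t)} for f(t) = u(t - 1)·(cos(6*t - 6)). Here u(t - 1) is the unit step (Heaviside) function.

G(s) = s*exp(-s)/(s^2 + 36)

By the second shifting theorem, L{u(t - c)·g(t - c)} = e^(-cs)·H(s) with c = 1 and H(s) = L{g(t)}.
L{cos(6t)} = s/(s^2 + 36).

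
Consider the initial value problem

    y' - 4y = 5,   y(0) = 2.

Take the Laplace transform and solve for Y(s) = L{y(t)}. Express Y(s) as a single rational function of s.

Laplace-transform each side.
With L{y'} = sY - y(0) = sY - 2: the LHS transforms to (s - 4)Y - (2).
The right side is L{5} = 5/s.
So (s - 4)Y = 5/s + (2).
Divide through and combine into a single rational function.

Y(s) = (2*s + 5)/(s^2 - 4*s)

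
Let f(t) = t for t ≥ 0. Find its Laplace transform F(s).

F(s) = s^(-2)

L{t} = 1!/s^2 = 1/s^2.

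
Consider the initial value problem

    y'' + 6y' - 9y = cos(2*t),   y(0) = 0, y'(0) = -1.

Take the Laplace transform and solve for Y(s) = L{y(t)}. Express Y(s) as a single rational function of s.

Transform both sides with L{·}.
With L{y''} = s^2 Y - s·y(0) - y'(0) and L{y'} = sY - y(0), with y(0) = 0, y'(0) = -1: the LHS transforms to (s^2 + 6*s - 9)Y - (-1).
The right side is L{cos(2*t)} = s/(s^2 + 4).
So (s^2 + 6*s - 9)Y = s/(s^2 + 4) + (-1).
Isolate Y and clear denominators.

Y(s) = (-s^2 + s - 4)/(s^4 + 6*s^3 - 5*s^2 + 24*s - 36)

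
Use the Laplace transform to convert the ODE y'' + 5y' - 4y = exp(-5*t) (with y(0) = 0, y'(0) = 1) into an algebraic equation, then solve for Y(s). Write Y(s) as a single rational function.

Transform both sides with L{·}.
With L{y''} = s^2 Y - s·y(0) - y'(0) and L{y'} = sY - y(0), with y(0) = 0, y'(0) = 1: the LHS transforms to (s^2 + 5*s - 4)Y - (1).
The right side is L{exp(-5*t)} = 1/(s + 5).
So (s^2 + 5*s - 4)Y = 1/(s + 5) + (1).
Divide through and combine into a single rational function.

Y(s) = (s + 6)/(s^3 + 10*s^2 + 21*s - 20)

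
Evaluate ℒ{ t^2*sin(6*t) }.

36*(s^2 - 12)/(s^2 + 36)^3

L{sin(6t)} = 6/(s^2 + 36).
Then apply L{t^2·g(t)} = (-1)^2 d^2/ds^2[G(s)] with G(s) = 6/(s^2 + 36):
differentiating 2 times and applying the sign gives 36*(s^2 - 12)/(s^2 + 36)^3.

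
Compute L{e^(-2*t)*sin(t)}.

1/((s + 2)^2 + 1)

L{sin(t)} = 1/(s^2 + 1).
By the first shifting theorem, multiplying by e^(-2t) replaces s with s + 2.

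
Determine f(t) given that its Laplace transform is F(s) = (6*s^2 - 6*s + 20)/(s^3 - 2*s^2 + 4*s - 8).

Factor the denominator: s^3 - 2*s^2 + 4*s - 8 = (s - 2)*(s^2 + 4).
Partial fraction decomposition gives [4/(s - 2)] + [2*s/(s^2 + 4)] + [-2/(s^2 + 4)].
Invert each term: 4/(s - 2) ↔ 4e^(2t); 2·s/(s^2 + 4) ↔ 2cos(2t); -1·2/(s^2 + 4) ↔ -sin(2t).

f(t) = 4*exp(2*t) - sin(2*t) + 2*cos(2*t)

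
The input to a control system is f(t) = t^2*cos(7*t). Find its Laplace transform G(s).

G(s) = 2*s*(s^2 - 147)/(s^2 + 49)^3

L{cos(7t)} = s/(s^2 + 49).
Then apply L{t^2·g(t)} = (-1)^2 d^2/ds^2[H(s)] with H(s) = s/(s^2 + 49):
differentiating 2 times and applying the sign gives 2*s*(s^2 - 147)/(s^2 + 49)^3.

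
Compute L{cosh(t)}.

s/(s^2 - 1)

L{cosh(t)} = s/(s^2 - 1).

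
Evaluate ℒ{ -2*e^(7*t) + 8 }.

-2/(s - 7) + 8/s

Apply the Laplace transform termwise.
L{8} = 8/s; (-2)·[L{e^(7t)} = 1/(s - 7)].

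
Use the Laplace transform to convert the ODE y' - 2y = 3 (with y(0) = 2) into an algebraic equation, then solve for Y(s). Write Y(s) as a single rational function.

Take the Laplace transform of both sides.
With L{y'} = sY - y(0) = sY - 2: the LHS transforms to (s - 2)Y - (2).
The right side is L{3} = 3/s.
So (s - 2)Y = 3/s + (2).
Isolate Y and clear denominators.

Y(s) = (2*s + 3)/(s^2 - 2*s)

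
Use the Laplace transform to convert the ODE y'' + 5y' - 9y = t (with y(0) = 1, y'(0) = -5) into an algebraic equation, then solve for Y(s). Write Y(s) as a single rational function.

Y(s) = (s^3 + 1)/(s^4 + 5*s^3 - 9*s^2)

Take the Laplace transform of both sides.
The derivative rules (L{y''} = s^2 Y - s·y(0) - y'(0) and L{y'} = sY - y(0), with y(0) = 1, y'(0) = -5) turn the left side into (s^2 + 5*s - 9)Y - (s).
The right side is L{t} = s^(-2).
So (s^2 + 5*s - 9)Y = s^(-2) + (s).
Solve for Y(s) and write it as one ratio of polynomials.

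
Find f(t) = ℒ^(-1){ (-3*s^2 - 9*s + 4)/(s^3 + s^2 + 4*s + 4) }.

Factor the denominator: s^3 + s^2 + 4*s + 4 = (s + 1)*(s^2 + 4).
Partial fraction decomposition gives [2/(s + 1)] + [-5*s/(s^2 + 4)] + [-4/(s^2 + 4)].
Invert each term: 2/(s + 1) ↔ 2e^(-t); -5·s/(s^2 + 4) ↔ -5cos(2t); -2·2/(s^2 + 4) ↔ -2sin(2t).

f(t) = -2*sin(2*t) - 5*cos(2*t) + 2*exp(-t)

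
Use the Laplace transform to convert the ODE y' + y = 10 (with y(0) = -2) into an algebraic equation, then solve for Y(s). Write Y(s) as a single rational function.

Take the Laplace transform of both sides.
The derivative rules (L{y'} = sY - y(0) = sY - (-2)) turn the left side into (s + 1)Y - (-2).
The right side is L{10} = 10/s.
So (s + 1)Y = 10/s + (-2).
Isolate Y and clear denominators.

Y(s) = (-2*s + 10)/(s^2 + s)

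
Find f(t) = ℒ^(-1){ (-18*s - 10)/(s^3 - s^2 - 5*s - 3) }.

f(t) = -2*t*exp(-t) - 4*exp(3*t) + 4*exp(-t)

Factor the denominator: s^3 - s^2 - 5*s - 3 = (s - 3)*(s + 1)^2.
Partial fraction decomposition gives [4/(s + 1)] + [-2/(s + 1)^2] + [-4/(s - 3)].
Invert each term: 4/(s + 1) ↔ 4e^(-t); -2/(s + 1)^2 ↔ -2t·e^(-t); -4/(s - 3) ↔ -4e^(3t).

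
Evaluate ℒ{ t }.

s^(-2)

L{t} = 1!/s^2 = 1/s^2.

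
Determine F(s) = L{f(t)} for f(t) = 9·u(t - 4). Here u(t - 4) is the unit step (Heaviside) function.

F(s) = 9*exp(-4*s)/s

By the second shifting theorem, L{u(t - c)·g(t - c)} = e^(-cs)·G(s) with c = 4 and G(s) = L{g(t)}.
L{9} = 9/s.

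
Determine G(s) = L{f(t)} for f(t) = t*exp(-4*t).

G(s) = (s + 4)^(-2)

L{t} = 1!/s^2 = 1/s^2.
By the first shifting theorem, multiplying by e^(-4t) replaces s with s + 4.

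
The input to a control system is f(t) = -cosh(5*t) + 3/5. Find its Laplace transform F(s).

F(s) = -s/(s^2 - 25) + 3/(5*s)

By linearity of the Laplace transform, transform each term separately.
(-1)·[L{cosh(5t)} = s/(s^2 - 25)]; L{3/5} = (3/5)/s.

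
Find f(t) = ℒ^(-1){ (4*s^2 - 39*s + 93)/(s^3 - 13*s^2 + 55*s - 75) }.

f(t) = -t*exp(5*t) + exp(5*t) + 3*exp(3*t)

Factor the denominator: s^3 - 13*s^2 + 55*s - 75 = (s - 5)^2*(s - 3).
Partial fraction decomposition gives [1/(s - 5)] + [-1/(s - 5)^2] + [3/(s - 3)].
Invert each term: 1/(s - 5) ↔ e^(5t); -1/(s - 5)^2 ↔ -t·e^(5t); 3/(s - 3) ↔ 3e^(3t).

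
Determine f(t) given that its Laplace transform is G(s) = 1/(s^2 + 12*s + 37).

f(t) = exp(-6*t)*sin(t)

Rewrite the denominator: s^2 + 12*s + 37 = (s + 6)^2 + 1.
The form in (s + 6) signals a first-shifting-theorem factor e^(-6t).
Since L{sin(t)} = 1/(s^2 + 1), the inverse is e^(-6*t)*sin(t).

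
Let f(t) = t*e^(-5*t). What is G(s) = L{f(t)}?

G(s) = (s + 5)^(-2)

L{e^(-5t)} = 1/(s + 5).
Then apply L{t·g(t)} = -d/ds[H(s)] with H(s) = 1/(s + 5):
differentiating 1 time and applying the sign gives (s + 5)^(-2).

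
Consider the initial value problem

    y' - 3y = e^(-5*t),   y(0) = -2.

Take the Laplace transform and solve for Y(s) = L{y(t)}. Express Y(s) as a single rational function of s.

Y(s) = (-2*s - 9)/(s^2 + 2*s - 15)

Take the Laplace transform of both sides.
With L{y'} = sY - y(0) = sY - (-2): the LHS transforms to (s - 3)Y - (-2).
The right side is L{e^(-5*t)} = 1/(s + 5).
So (s - 3)Y = 1/(s + 5) + (-2).
Divide through and combine into a single rational function.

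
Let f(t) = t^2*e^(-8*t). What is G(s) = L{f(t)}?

G(s) = 2/(s + 8)^3

L{e^(-8t)} = 1/(s + 8).
Then apply L{t^2·g(t)} = (-1)^2 d^2/ds^2[H(s)] with H(s) = 1/(s + 8):
differentiating 2 times and applying the sign gives 2/(s + 8)^3.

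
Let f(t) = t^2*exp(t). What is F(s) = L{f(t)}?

L{e^(t)} = 1/(s - 1).
Then apply L{t^2·g(t)} = (-1)^2 d^2/ds^2[G(s)] with G(s) = 1/(s - 1):
differentiating 2 times and applying the sign gives 2/(s - 1)^3.

F(s) = 2/(s - 1)^3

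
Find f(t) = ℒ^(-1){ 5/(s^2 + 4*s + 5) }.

Rewrite the denominator: s^2 + 4*s + 5 = (s + 2)^2 + 1.
The form in (s + 2) signals a first-shifting-theorem factor e^(-2t).
Since L{sin(t)} = 1/(s^2 + 1), the inverse is exp(-2*t)*sin(t), scaled by 5.

f(t) = 5*exp(-2*t)*sin(t)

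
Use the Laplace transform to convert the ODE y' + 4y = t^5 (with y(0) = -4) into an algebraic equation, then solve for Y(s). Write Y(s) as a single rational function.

Transform both sides with L{·}.
Using L{y'} = sY - y(0) = sY - (-4), the left side becomes (s + 4)Y - (-4).
The right side is L{t^5} = 120/s^6.
So (s + 4)Y = 120/s^6 + (-4).
Solve for Y(s) and write it as one ratio of polynomials.

Y(s) = (-4*s^6 + 120)/(s^7 + 4*s^6)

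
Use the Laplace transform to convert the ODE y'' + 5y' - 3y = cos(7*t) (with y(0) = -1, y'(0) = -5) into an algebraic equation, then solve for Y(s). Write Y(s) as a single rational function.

Transform both sides with L{·}.
Using L{y''} = s^2 Y - s·y(0) - y'(0) and L{y'} = sY - y(0), with y(0) = -1, y'(0) = -5, the left side becomes (s^2 + 5*s - 3)Y - (-s - 10).
The right side is L{cos(7*t)} = s/(s^2 + 49).
So (s^2 + 5*s - 3)Y = s/(s^2 + 49) + (-s - 10).
Divide through and combine into a single rational function.

Y(s) = (-s^3 - 10*s^2 - 48*s - 490)/(s^4 + 5*s^3 + 46*s^2 + 245*s - 147)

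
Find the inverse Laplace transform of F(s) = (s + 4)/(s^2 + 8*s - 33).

exp(-4*t)*cosh(7*t)

Rewrite the denominator: s^2 + 8*s - 33 = (s + 4)^2 - 49.
The form in (s + 4) signals a first-shifting-theorem factor e^(-4t).
Since L{cosh(7t)} = s/(s^2 - 49), the inverse is e^(-4*t)*cosh(7*t).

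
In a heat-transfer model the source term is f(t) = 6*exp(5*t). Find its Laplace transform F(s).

F(s) = 6/(s - 5)

L{6} = 6/s.
By the first shifting theorem, multiplying by e^(5t) replaces s with s - 5.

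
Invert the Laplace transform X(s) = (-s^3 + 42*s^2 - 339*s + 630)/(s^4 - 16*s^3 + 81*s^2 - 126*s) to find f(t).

Factor the denominator: s^4 - 16*s^3 + 81*s^2 - 126*s = s*(s - 7)*(s - 6)*(s - 3).
Partial fraction decomposition gives [6/(s - 6)] + [-1/(s - 3)] + [-5/s] + [-1/(s - 7)].
Invert each term: 6/(s - 6) ↔ 6e^(6t); -1/(s - 3) ↔ -e^(3t); -5/(s - 0) ↔ -5e^(0t); -1/(s - 7) ↔ -e^(7t).

f(t) = -exp(7*t) + 6*exp(6*t) - exp(3*t) - 5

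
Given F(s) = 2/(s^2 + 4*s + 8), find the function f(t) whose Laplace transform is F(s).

f(t) = exp(-2*t)*sin(2*t)

Rewrite the denominator: s^2 + 4*s + 8 = (s + 2)^2 + 4.
The form in (s + 2) signals a first-shifting-theorem factor e^(-2t).
Since L{sin(2t)} = 2/(s^2 + 4), the inverse is e^(-2*t)*sin(2*t).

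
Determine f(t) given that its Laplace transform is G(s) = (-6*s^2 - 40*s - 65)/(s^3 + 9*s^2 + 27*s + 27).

Factor the denominator: s^3 + 9*s^2 + 27*s + 27 = (s + 3)^3.
Partial fraction decomposition gives [-6/(s + 3)] + [-4/(s + 3)^2] + [(s + 3)^(-3)].
Invert each term: -6/(s + 3) ↔ -6e^(-3t); -4/(s + 3)^2 ↔ -4t·e^(-3t); 1/(s + 3)^3 ↔ (1/2)t^2·e^(-3t).

f(t) = t^2*exp(-3*t)/2 - 4*t*exp(-3*t) - 6*exp(-3*t)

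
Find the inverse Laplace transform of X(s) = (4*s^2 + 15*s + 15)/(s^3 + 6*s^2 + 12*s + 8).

Factor the denominator: s^3 + 6*s^2 + 12*s + 8 = (s + 2)^3.
Partial fraction decomposition gives [4/(s + 2)] + [-1/(s + 2)^2] + [(s + 2)^(-3)].
Invert each term: 4/(s + 2) ↔ 4e^(-2t); -1/(s + 2)^2 ↔ -t·e^(-2t); 1/(s + 2)^3 ↔ (1/2)t^2·e^(-2t).

t^2*exp(-2*t)/2 - t*exp(-2*t) + 4*exp(-2*t)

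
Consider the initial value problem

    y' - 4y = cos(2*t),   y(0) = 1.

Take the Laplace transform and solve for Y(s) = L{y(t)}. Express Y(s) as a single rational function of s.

Y(s) = (s^2 + s + 4)/(s^3 - 4*s^2 + 4*s - 16)

Laplace-transform each side.
The derivative rules (L{y'} = sY - y(0) = sY - 1) turn the left side into (s - 4)Y - (1).
The right side is L{cos(2*t)} = s/(s^2 + 4).
So (s - 4)Y = s/(s^2 + 4) + (1).
Isolate Y and clear denominators.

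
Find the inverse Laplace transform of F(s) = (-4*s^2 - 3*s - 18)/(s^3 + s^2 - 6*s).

-4*exp(2*t) + 3 - 3*exp(-3*t)

Factor the denominator: s^3 + s^2 - 6*s = s*(s - 2)*(s + 3).
Partial fraction decomposition gives [-4/(s - 2)] + [-3/(s + 3)] + [3/s].
Invert each term: -4/(s - 2) ↔ -4e^(2t); -3/(s + 3) ↔ -3e^(-3t); 3/(s - 0) ↔ 3e^(0t).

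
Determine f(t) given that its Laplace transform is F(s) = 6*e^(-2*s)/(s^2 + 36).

f(t) = Heaviside(t - 2)*(sin(6*t - 12))

The factor e^(-2s) signals a time shift by c = 2 (second shifting theorem).
L{sin(6t)} = 6/(s^2 + 36), so L^-1{6/(s^2 + 36)} = sin(6*t).
Hence the inverse is u(t - 2) times that function evaluated at t - 2.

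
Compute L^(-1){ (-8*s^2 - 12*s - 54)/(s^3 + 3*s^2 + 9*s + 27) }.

-sin(3*t) - 3*cos(3*t) - 5*exp(-3*t)

Factor the denominator: s^3 + 3*s^2 + 9*s + 27 = (s + 3)*(s^2 + 9).
Partial fraction decomposition gives [-5/(s + 3)] + [-3*s/(s^2 + 9)] + [-3/(s^2 + 9)].
Invert each term: -5/(s + 3) ↔ -5e^(-3t); -3·s/(s^2 + 9) ↔ -3cos(3t); -1·3/(s^2 + 9) ↔ -sin(3t).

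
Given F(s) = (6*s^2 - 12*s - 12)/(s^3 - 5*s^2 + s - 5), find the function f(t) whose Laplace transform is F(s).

f(t) = 3*exp(5*t) + 3*sin(t) + 3*cos(t)

Factor the denominator: s^3 - 5*s^2 + s - 5 = (s - 5)*(s^2 + 1).
Partial fraction decomposition gives [3/(s - 5)] + [3*s/(s^2 + 1)] + [3/(s^2 + 1)].
Invert each term: 3/(s - 5) ↔ 3e^(5t); 3·s/(s^2 + 1) ↔ 3cos(t); 3·1/(s^2 + 1) ↔ 3sin(t).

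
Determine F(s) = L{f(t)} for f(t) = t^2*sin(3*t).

F(s) = 18*(s^2 - 3)/(s^2 + 9)^3

L{sin(3t)} = 3/(s^2 + 9).
Then apply L{t^2·g(t)} = (-1)^2 d^2/ds^2[G(s)] with G(s) = 3/(s^2 + 9):
differentiating 2 times and applying the sign gives 18*(s^2 - 3)/(s^2 + 9)^3.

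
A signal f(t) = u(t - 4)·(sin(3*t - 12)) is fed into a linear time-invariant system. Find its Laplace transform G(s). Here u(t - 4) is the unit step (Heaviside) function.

G(s) = 3*exp(-4*s)/(s^2 + 9)

By the second shifting theorem, L{u(t - c)·g(t - c)} = e^(-cs)·H(s) with c = 4 and H(s) = L{g(t)}.
L{sin(3t)} = 3/(s^2 + 9).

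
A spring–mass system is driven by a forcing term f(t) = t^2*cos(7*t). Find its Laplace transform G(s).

G(s) = 2*s*(s^2 - 147)/(s^2 + 49)^3

L{cos(7t)} = s/(s^2 + 49).
Then apply L{t^2·g(t)} = (-1)^2 d^2/ds^2[H(s)] with H(s) = s/(s^2 + 49):
differentiating 2 times and applying the sign gives 2*s*(s^2 - 147)/(s^2 + 49)^3.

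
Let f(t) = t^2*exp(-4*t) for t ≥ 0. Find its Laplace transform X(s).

L{e^(-4t)} = 1/(s + 4).
Then apply L{t^2·g(t)} = (-1)^2 d^2/ds^2[G(s)] with G(s) = 1/(s + 4):
differentiating 2 times and applying the sign gives 2/(s + 4)^3.

X(s) = 2/(s + 4)^3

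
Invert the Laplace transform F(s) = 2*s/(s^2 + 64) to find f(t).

f(t) = 2*cos(8*t)

Since L{cos(8t)} = s/(s^2 + 64), the inverse is cos(8*t), scaled by 2.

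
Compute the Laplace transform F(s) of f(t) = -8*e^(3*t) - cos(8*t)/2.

F(s) = -s/(2*(s^2 + 64)) - 8/(s - 3)

The transform is linear, so treat each term independently.
(-1/2)·[L{cos(8t)} = s/(s^2 + 64)]; (-8)·[L{e^(3t)} = 1/(s - 3)].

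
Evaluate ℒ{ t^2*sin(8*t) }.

16*(3*s^2 - 64)/(s^2 + 64)^3

L{sin(8t)} = 8/(s^2 + 64).
Then apply L{t^2·g(t)} = (-1)^2 d^2/ds^2[G(s)] with G(s) = 8/(s^2 + 64):
differentiating 2 times and applying the sign gives 16*(3*s^2 - 64)/(s^2 + 64)^3.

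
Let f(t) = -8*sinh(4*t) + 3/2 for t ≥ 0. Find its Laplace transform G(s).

Apply the Laplace transform termwise.
L{3/2} = (3/2)/s; (-8)·[L{sinh(4t)} = 4/(s^2 - 16)].

G(s) = -32/(s^2 - 16) + 3/(2*s)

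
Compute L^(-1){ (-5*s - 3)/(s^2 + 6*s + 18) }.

Complete the square in the denominator: s^2 + 6*s + 18 = (s + 3)^2 + 3^2.
Split the numerator to match: -5*s - 3 = -5·(s + 3) + 4·3.
Invert each term: -5·(s + 3)/((s + 3)^2 + 9) ↔ -5e^(-3t)cos(3t); 4·3/((s + 3)^2 + 9) ↔ 4e^(-3t)sin(3t).

4*exp(-3*t)*sin(3*t) - 5*exp(-3*t)*cos(3*t)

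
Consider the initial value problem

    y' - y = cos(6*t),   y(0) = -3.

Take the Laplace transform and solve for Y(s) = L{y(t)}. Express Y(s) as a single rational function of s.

Take the Laplace transform of both sides.
The derivative rules (L{y'} = sY - y(0) = sY - (-3)) turn the left side into (s - 1)Y - (-3).
The right side is L{cos(6*t)} = s/(s^2 + 36).
So (s - 1)Y = s/(s^2 + 36) + (-3).
Divide through and combine into a single rational function.

Y(s) = (-3*s^2 + s - 108)/(s^3 - s^2 + 36*s - 36)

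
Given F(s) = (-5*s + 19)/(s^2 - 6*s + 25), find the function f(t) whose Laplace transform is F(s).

f(t) = exp(3*t)*sin(4*t) - 5*exp(3*t)*cos(4*t)

Complete the square in the denominator: s^2 - 6*s + 25 = (s - 3)^2 + 4^2.
Split the numerator to match: -5*s + 19 = -5·(s - 3) + 1·4.
Invert each term: -5·(s - 3)/((s - 3)^2 + 16) ↔ -5e^(3t)cos(4t); 1·4/((s - 3)^2 + 16) ↔ e^(3t)sin(4t).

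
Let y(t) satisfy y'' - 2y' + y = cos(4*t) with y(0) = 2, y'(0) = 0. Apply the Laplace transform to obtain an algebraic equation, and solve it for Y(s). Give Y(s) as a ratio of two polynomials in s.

Y(s) = (2*s^3 - 4*s^2 + 33*s - 64)/(s^4 - 2*s^3 + 17*s^2 - 32*s + 16)

Transform both sides with L{·}.
With L{y''} = s^2 Y - s·y(0) - y'(0) and L{y'} = sY - y(0), with y(0) = 2, y'(0) = 0: the LHS transforms to (s^2 - 2*s + 1)Y - (2*s - 4).
The right side is L{cos(4*t)} = s/(s^2 + 16).
So (s^2 - 2*s + 1)Y = s/(s^2 + 16) + (2*s - 4).
Solve for Y(s) and write it as one ratio of polynomials.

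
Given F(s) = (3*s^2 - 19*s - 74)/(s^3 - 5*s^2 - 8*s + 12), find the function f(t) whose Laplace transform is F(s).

f(t) = -2*exp(6*t) + 6*exp(t) - exp(-2*t)

Factor the denominator: s^3 - 5*s^2 - 8*s + 12 = (s - 6)*(s - 1)*(s + 2).
Partial fraction decomposition gives [-1/(s + 2)] + [6/(s - 1)] + [-2/(s - 6)].
Invert each term: -1/(s + 2) ↔ -e^(-2t); 6/(s - 1) ↔ 6e^(t); -2/(s - 6) ↔ -2e^(6t).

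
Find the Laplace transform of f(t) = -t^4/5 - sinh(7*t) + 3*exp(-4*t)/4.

By linearity of the Laplace transform, transform each term separately.
(-1)·[L{sinh(7t)} = 7/(s^2 - 49)]; (3/4)·[L{e^(-4t)} = 1/(s + 4)]; (-1/5)·[L{t^4} = 4!/s^5 = 24/s^5].

-7/(s^2 - 49) + 3/(4*(s + 4)) - 24/(5*s^5)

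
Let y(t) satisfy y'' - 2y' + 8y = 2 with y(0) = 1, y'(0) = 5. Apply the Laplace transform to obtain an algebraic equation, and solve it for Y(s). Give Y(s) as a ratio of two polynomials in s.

Y(s) = (s^2 + 3*s + 2)/(s^3 - 2*s^2 + 8*s)

Take the Laplace transform of both sides.
The derivative rules (L{y''} = s^2 Y - s·y(0) - y'(0) and L{y'} = sY - y(0), with y(0) = 1, y'(0) = 5) turn the left side into (s^2 - 2*s + 8)Y - (s + 3).
The right side is L{2} = 2/s.
So (s^2 - 2*s + 8)Y = 2/s + (s + 3).
Solve for Y(s) and write it as one ratio of polynomials.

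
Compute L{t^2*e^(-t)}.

L{e^(-t)} = 1/(s + 1).
Then apply L{t^2·g(t)} = (-1)^2 d^2/ds^2[G(s)] with G(s) = 1/(s + 1):
differentiating 2 times and applying the sign gives 2/(s + 1)^3.

2/(s + 1)^3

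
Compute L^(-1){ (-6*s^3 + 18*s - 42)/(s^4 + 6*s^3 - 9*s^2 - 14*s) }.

-exp(2*t) + 3 - 3*exp(-t) - 5*exp(-7*t)

Factor the denominator: s^4 + 6*s^3 - 9*s^2 - 14*s = s*(s - 2)*(s + 1)*(s + 7).
Partial fraction decomposition gives [-1/(s - 2)] + [3/s] + [-3/(s + 1)] + [-5/(s + 7)].
Invert each term: -1/(s - 2) ↔ -e^(2t); 3/(s - 0) ↔ 3e^(0t); -3/(s + 1) ↔ -3e^(-t); -5/(s + 7) ↔ -5e^(-7t).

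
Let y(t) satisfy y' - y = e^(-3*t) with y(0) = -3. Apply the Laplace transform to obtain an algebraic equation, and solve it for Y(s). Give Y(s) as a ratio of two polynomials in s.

Y(s) = (-3*s - 8)/(s^2 + 2*s - 3)

Take the Laplace transform of both sides.
Using L{y'} = sY - y(0) = sY - (-3), the left side becomes (s - 1)Y - (-3).
The right side is L{e^(-3*t)} = 1/(s + 3).
So (s - 1)Y = 1/(s + 3) + (-3).
Isolate Y and clear denominators.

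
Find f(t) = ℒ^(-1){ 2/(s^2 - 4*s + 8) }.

f(t) = exp(2*t)*sin(2*t)

Rewrite the denominator: s^2 - 4*s + 8 = (s - 2)^2 + 4.
The form in (s - 2) signals a first-shifting-theorem factor e^(2t).
Since L{sin(2t)} = 2/(s^2 + 4), the inverse is e^(2*t)*sin(2*t).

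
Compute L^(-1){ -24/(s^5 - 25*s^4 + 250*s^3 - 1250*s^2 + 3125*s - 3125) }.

-t^4*exp(5*t)

Rewrite the denominator: s^5 - 25*s^4 + 250*s^3 - 1250*s^2 + 3125*s - 3125 = (s - 5)^5.
The form in (s - 5) signals a first-shifting-theorem factor e^(5t).
Since L{t^4} = 4!/s^5 = 24/s^5, the inverse is t^4*e^(5*t), scaled by -1.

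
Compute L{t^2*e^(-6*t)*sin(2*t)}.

L{sin(2t)} = 2/(s^2 + 4).
Multiplying by e^(-6t) shifts s → s + 6, so L{e^(-6*t)*sin(2*t)} = 2/((s + 6)^2 + 4).
Then apply L{t^2·g(t)} = (-1)^2 d^2/ds^2[G(s)] with G(s) = 2/((s + 6)^2 + 4):
differentiating 2 times and applying the sign gives 4*(3*s^2 + 36*s + 104)/(s^2 + 12*s + 40)^3.

4*(3*s^2 + 36*s + 104)/(s^2 + 12*s + 40)^3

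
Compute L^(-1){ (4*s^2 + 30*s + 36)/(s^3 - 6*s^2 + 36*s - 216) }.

5*exp(6*t) + 4*sin(6*t) - cos(6*t)

Factor the denominator: s^3 - 6*s^2 + 36*s - 216 = (s - 6)*(s^2 + 36).
Partial fraction decomposition gives [5/(s - 6)] + [-s/(s^2 + 36)] + [24/(s^2 + 36)].
Invert each term: 5/(s - 6) ↔ 5e^(6t); -1·s/(s^2 + 36) ↔ -cos(6t); 4·6/(s^2 + 36) ↔ 4sin(6t).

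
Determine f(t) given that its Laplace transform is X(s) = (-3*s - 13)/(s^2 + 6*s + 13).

f(t) = -2*exp(-3*t)*sin(2*t) - 3*exp(-3*t)*cos(2*t)

Complete the square in the denominator: s^2 + 6*s + 13 = (s + 3)^2 + 2^2.
Split the numerator to match: -3*s - 13 = -3·(s + 3) - 2·2.
Invert each term: -3·(s + 3)/((s + 3)^2 + 4) ↔ -3e^(-3t)cos(2t); -2·2/((s + 3)^2 + 4) ↔ -2e^(-3t)sin(2t).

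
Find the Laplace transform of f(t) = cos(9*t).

L{cos(9t)} = s/(s^2 + 81).

s/(s^2 + 81)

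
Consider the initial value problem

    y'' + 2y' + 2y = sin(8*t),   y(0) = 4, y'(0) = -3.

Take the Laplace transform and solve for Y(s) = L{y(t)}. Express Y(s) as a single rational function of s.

Take the Laplace transform of both sides.
The derivative rules (L{y''} = s^2 Y - s·y(0) - y'(0) and L{y'} = sY - y(0), with y(0) = 4, y'(0) = -3) turn the left side into (s^2 + 2*s + 2)Y - (4*s + 5).
The right side is L{sin(8*t)} = 8/(s^2 + 64).
So (s^2 + 2*s + 2)Y = 8/(s^2 + 64) + (4*s + 5).
Solve for Y(s) and write it as one ratio of polynomials.

Y(s) = (4*s^3 + 5*s^2 + 256*s + 328)/(s^4 + 2*s^3 + 66*s^2 + 128*s + 128)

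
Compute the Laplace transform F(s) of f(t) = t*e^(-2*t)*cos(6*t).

F(s) = (s - 4)*(s + 8)/(s^2 + 4*s + 40)^2

L{cos(6t)} = s/(s^2 + 36).
Multiplying by e^(-2t) shifts s → s + 2, so L{e^(-2*t)*cos(6*t)} = (s + 2)/((s + 2)^2 + 36).
Then apply L{t·g(t)} = -d/ds[G(s)] with G(s) = (s + 2)/((s + 2)^2 + 36):
differentiating 1 time and applying the sign gives (s - 4)*(s + 8)/(s^2 + 4*s + 40)^2.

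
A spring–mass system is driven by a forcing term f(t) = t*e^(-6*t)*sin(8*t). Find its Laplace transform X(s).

L{sin(8t)} = 8/(s^2 + 64).
Multiplying by e^(-6t) shifts s → s + 6, so L{e^(-6*t)*sin(8*t)} = 8/((s + 6)^2 + 64).
Then apply L{t·g(t)} = -d/ds[G(s)] with G(s) = 8/((s + 6)^2 + 64):
differentiating 1 time and applying the sign gives 16*(s + 6)/(s^2 + 12*s + 100)^2.

X(s) = 16*(s + 6)/(s^2 + 12*s + 100)^2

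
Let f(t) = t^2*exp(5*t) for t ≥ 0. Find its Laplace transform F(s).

L{e^(5t)} = 1/(s - 5).
Then apply L{t^2·g(t)} = (-1)^2 d^2/ds^2[G(s)] with G(s) = 1/(s - 5):
differentiating 2 times and applying the sign gives 2/(s - 5)^3.

F(s) = 2/(s - 5)^3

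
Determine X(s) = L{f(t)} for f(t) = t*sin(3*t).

L{sin(3t)} = 3/(s^2 + 9).
Then apply L{t·g(t)} = -d/ds[G(s)] with G(s) = 3/(s^2 + 9):
differentiating 1 time and applying the sign gives 6*s/(s^2 + 9)^2.

X(s) = 6*s/(s^2 + 9)^2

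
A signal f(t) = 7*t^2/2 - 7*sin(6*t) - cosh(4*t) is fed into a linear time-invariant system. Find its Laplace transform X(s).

By linearity of the Laplace transform, transform each term separately.
(-1)·[L{cosh(4t)} = s/(s^2 - 16)]; (-7)·[L{sin(6t)} = 6/(s^2 + 36)]; (7/2)·[L{t^2} = 2!/s^3 = 2/s^3].

X(s) = -s/(s^2 - 16) - 42/(s^2 + 36) + 7/s^3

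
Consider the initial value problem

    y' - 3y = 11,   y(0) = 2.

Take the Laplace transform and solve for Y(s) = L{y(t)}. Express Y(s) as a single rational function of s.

Transform both sides with L{·}.
Using L{y'} = sY - y(0) = sY - 2, the left side becomes (s - 3)Y - (2).
The right side is L{11} = 11/s.
So (s - 3)Y = 11/s + (2).
Divide through and combine into a single rational function.

Y(s) = (2*s + 11)/(s^2 - 3*s)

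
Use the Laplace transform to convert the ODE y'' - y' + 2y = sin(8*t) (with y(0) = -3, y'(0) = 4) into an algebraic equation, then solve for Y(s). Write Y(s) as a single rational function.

Y(s) = (-3*s^3 + 7*s^2 - 192*s + 456)/(s^4 - s^3 + 66*s^2 - 64*s + 128)

Take the Laplace transform of both sides.
With L{y''} = s^2 Y - s·y(0) - y'(0) and L{y'} = sY - y(0), with y(0) = -3, y'(0) = 4: the LHS transforms to (s^2 - s + 2)Y - (-3*s + 7).
The right side is L{sin(8*t)} = 8/(s^2 + 64).
So (s^2 - s + 2)Y = 8/(s^2 + 64) + (-3*s + 7).
Divide through and combine into a single rational function.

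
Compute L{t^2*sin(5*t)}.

L{sin(5t)} = 5/(s^2 + 25).
Then apply L{t^2·g(t)} = (-1)^2 d^2/ds^2[H(s)] with H(s) = 5/(s^2 + 25):
differentiating 2 times and applying the sign gives 10*(3*s^2 - 25)/(s^2 + 25)^3.

10*(3*s^2 - 25)/(s^2 + 25)^3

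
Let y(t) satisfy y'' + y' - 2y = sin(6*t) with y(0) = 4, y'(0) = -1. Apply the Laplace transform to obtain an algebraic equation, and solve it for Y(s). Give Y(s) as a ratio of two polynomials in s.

Y(s) = (4*s^3 + 3*s^2 + 144*s + 114)/(s^4 + s^3 + 34*s^2 + 36*s - 72)

Take the Laplace transform of both sides.
The derivative rules (L{y''} = s^2 Y - s·y(0) - y'(0) and L{y'} = sY - y(0), with y(0) = 4, y'(0) = -1) turn the left side into (s^2 + s - 2)Y - (4*s + 3).
The right side is L{sin(6*t)} = 6/(s^2 + 36).
So (s^2 + s - 2)Y = 6/(s^2 + 36) + (4*s + 3).
Isolate Y and clear denominators.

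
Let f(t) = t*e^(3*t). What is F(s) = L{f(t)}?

F(s) = (s - 3)^(-2)

L{e^(3t)} = 1/(s - 3).
Then apply L{t·g(t)} = -d/ds[G(s)] with G(s) = 1/(s - 3):
differentiating 1 time and applying the sign gives (s - 3)^(-2).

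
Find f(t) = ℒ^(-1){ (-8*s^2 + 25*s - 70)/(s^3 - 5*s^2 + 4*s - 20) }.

f(t) = -5*exp(5*t) + 5*sin(2*t) - 3*cos(2*t)

Factor the denominator: s^3 - 5*s^2 + 4*s - 20 = (s - 5)*(s^2 + 4).
Partial fraction decomposition gives [-5/(s - 5)] + [-3*s/(s^2 + 4)] + [10/(s^2 + 4)].
Invert each term: -5/(s - 5) ↔ -5e^(5t); -3·s/(s^2 + 4) ↔ -3cos(2t); 5·2/(s^2 + 4) ↔ 5sin(2t).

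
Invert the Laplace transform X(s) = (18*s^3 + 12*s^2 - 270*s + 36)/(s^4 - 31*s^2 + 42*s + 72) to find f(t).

f(t) = 6*exp(4*t) + 5*exp(3*t) + 3*exp(-t) + 4*exp(-6*t)

Factor the denominator: s^4 - 31*s^2 + 42*s + 72 = (s - 4)*(s - 3)*(s + 1)*(s + 6).
Partial fraction decomposition gives [5/(s - 3)] + [4/(s + 6)] + [6/(s - 4)] + [3/(s + 1)].
Invert each term: 5/(s - 3) ↔ 5e^(3t); 4/(s + 6) ↔ 4e^(-6t); 6/(s - 4) ↔ 6e^(4t); 3/(s + 1) ↔ 3e^(-t).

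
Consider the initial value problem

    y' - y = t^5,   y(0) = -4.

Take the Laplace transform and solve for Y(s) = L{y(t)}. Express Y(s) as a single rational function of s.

Apply the Laplace transform to the equation.
Using L{y'} = sY - y(0) = sY - (-4), the left side becomes (s - 1)Y - (-4).
The right side is L{t^5} = 120/s^6.
So (s - 1)Y = 120/s^6 + (-4).
Solve for Y(s) and write it as one ratio of polynomials.

Y(s) = (-4*s^6 + 120)/(s^7 - s^6)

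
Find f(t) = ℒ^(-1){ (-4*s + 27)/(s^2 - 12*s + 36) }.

Factor the denominator: s^2 - 12*s + 36 = (s - 6)^2.
Partial fraction decomposition gives [-4/(s - 6)] + [3/(s - 6)^2].
Invert each term: -4/(s - 6) ↔ -4e^(6t); 3/(s - 6)^2 ↔ 3t·e^(6t).

f(t) = 3*t*exp(6*t) - 4*exp(6*t)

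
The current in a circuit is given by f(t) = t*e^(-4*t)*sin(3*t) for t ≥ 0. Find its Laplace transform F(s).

L{sin(3t)} = 3/(s^2 + 9).
Multiplying by e^(-4t) shifts s → s + 4, so L{e^(-4*t)*sin(3*t)} = 3/((s + 4)^2 + 9).
Then apply L{t·g(t)} = -d/ds[G(s)] with G(s) = 3/((s + 4)^2 + 9):
differentiating 1 time and applying the sign gives 6*(s + 4)/(s^2 + 8*s + 25)^2.

F(s) = 6*(s + 4)/(s^2 + 8*s + 25)^2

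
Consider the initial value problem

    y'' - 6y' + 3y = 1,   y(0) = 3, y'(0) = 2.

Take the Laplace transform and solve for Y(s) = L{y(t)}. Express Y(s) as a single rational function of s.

Laplace-transform each side.
Using L{y''} = s^2 Y - s·y(0) - y'(0) and L{y'} = sY - y(0), with y(0) = 3, y'(0) = 2, the left side becomes (s^2 - 6*s + 3)Y - (3*s - 16).
The right side is L{1} = 1/s.
So (s^2 - 6*s + 3)Y = 1/s + (3*s - 16).
Solve for Y(s) and write it as one ratio of polynomials.

Y(s) = (3*s^2 - 16*s + 1)/(s^3 - 6*s^2 + 3*s)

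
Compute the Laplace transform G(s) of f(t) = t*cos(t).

L{cos(t)} = s/(s^2 + 1).
Then apply L{t·g(t)} = -d/ds[H(s)] with H(s) = s/(s^2 + 1):
differentiating 1 time and applying the sign gives (s - 1)*(s + 1)/(s^2 + 1)^2.

G(s) = (s - 1)*(s + 1)/(s^2 + 1)^2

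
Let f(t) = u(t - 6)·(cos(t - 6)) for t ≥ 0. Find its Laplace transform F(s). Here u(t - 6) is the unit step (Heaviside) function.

By the second shifting theorem, L{u(t - c)·g(t - c)} = e^(-cs)·G(s) with c = 6 and G(s) = L{g(t)}.
L{cos(t)} = s/(s^2 + 1).

F(s) = s*exp(-6*s)/(s^2 + 1)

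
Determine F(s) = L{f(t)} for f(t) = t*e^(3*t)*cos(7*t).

L{cos(7t)} = s/(s^2 + 49).
Multiplying by e^(3t) shifts s → s - 3, so L{e^(3*t)*cos(7*t)} = (s - 3)/((s - 3)^2 + 49).
Then apply L{t·g(t)} = -d/ds[G(s)] with G(s) = (s - 3)/((s - 3)^2 + 49):
differentiating 1 time and applying the sign gives (s - 10)*(s + 4)/(s^2 - 6*s + 58)^2.

F(s) = (s - 10)*(s + 4)/(s^2 - 6*s + 58)^2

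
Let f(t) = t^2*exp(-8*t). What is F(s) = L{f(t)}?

L{e^(-8t)} = 1/(s + 8).
Then apply L{t^2·g(t)} = (-1)^2 d^2/ds^2[G(s)] with G(s) = 1/(s + 8):
differentiating 2 times and applying the sign gives 2/(s + 8)^3.

F(s) = 2/(s + 8)^3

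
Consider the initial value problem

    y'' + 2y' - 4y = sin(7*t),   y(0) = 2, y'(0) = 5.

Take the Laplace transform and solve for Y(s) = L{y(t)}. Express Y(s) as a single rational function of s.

Y(s) = (2*s^3 + 9*s^2 + 98*s + 448)/(s^4 + 2*s^3 + 45*s^2 + 98*s - 196)

Laplace-transform each side.
With L{y''} = s^2 Y - s·y(0) - y'(0) and L{y'} = sY - y(0), with y(0) = 2, y'(0) = 5: the LHS transforms to (s^2 + 2*s - 4)Y - (2*s + 9).
The right side is L{sin(7*t)} = 7/(s^2 + 49).
So (s^2 + 2*s - 4)Y = 7/(s^2 + 49) + (2*s + 9).
Divide through and combine into a single rational function.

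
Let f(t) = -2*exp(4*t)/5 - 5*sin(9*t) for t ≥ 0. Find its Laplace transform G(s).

The transform is linear, so treat each term independently.
(-2/5)·[L{e^(4t)} = 1/(s - 4)]; (-5)·[L{sin(9t)} = 9/(s^2 + 81)].

G(s) = -45/(s^2 + 81) - 2/(5*(s - 4))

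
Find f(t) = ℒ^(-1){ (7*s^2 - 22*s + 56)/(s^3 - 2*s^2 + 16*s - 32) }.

Factor the denominator: s^3 - 2*s^2 + 16*s - 32 = (s - 2)*(s^2 + 16).
Partial fraction decomposition gives [2/(s - 2)] + [5*s/(s^2 + 16)] + [-12/(s^2 + 16)].
Invert each term: 2/(s - 2) ↔ 2e^(2t); 5·s/(s^2 + 16) ↔ 5cos(4t); -3·4/(s^2 + 16) ↔ -3sin(4t).

f(t) = 2*exp(2*t) - 3*sin(4*t) + 5*cos(4*t)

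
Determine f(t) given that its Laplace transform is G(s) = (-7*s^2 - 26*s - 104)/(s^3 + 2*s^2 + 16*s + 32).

f(t) = -5*sin(4*t) - 3*cos(4*t) - 4*exp(-2*t)

Factor the denominator: s^3 + 2*s^2 + 16*s + 32 = (s + 2)*(s^2 + 16).
Partial fraction decomposition gives [-4/(s + 2)] + [-3*s/(s^2 + 16)] + [-20/(s^2 + 16)].
Invert each term: -4/(s + 2) ↔ -4e^(-2t); -3·s/(s^2 + 16) ↔ -3cos(4t); -5·4/(s^2 + 16) ↔ -5sin(4t).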